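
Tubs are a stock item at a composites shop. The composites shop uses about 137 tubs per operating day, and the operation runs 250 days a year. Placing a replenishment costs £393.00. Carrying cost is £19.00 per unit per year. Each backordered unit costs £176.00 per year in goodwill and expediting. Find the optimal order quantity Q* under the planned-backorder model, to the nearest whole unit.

Q* ≈ 1,253 tubs

Annual demand D = 137 × 250 = 34,250.
With planned backorders, Q* = √(2DS/H) · √((H+B)/B).
√(2DS/H) = √(2 × 34,250 × 393 / 19) = 1190.323.
√((H+B)/B) = √((19+176)/176) = 1.0526.
Q* ≈ 1252.927.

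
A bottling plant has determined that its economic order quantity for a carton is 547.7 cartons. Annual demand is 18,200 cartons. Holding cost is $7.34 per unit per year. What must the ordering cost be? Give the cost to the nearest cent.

S ≈ $60.49

Squaring Q* = √(2DS/H) gives Q*² = 2DS/H.
From Q* = √(2DS/H): S = Q*²H / (2D) = 547.7² × 7.34 / (2 × 18,200) = 60.4895.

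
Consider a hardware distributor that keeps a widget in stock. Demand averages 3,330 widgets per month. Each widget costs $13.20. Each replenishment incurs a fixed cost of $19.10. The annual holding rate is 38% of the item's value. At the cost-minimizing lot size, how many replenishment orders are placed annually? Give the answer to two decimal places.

Annual demand D = 3,330 × 12 = 39,960.
Holding cost H = 0.38 × $13.20 = $5.0160 per unit per year.
EOQ = √(2DS/H) = √(2 × 39,960 × 19.1 / 5.016) ≈ 551.65.
Orders per year = D / Q* = 39,960 / 551.65 ≈ 72.437.

N ≈ 72.44 orders per year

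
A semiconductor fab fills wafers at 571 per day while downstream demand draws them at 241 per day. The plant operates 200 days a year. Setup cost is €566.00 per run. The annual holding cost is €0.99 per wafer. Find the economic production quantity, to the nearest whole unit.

Q* ≈ 9,765 wafers

Annual demand D = 241 × 200 = 48,200.
Production build-up factor (1 − d/p) = 1 − 241/571 = 0.5779.
Q* = √(2DS / (H(1 − d/p))) = √(2 × 48,200 × 566 / (0.99 × 0.5779)).
= √(54,562,400 / 0.5722) ≈ 9765.404.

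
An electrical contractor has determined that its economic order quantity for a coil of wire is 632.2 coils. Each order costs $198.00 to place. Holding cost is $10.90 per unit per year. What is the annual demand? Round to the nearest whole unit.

D ≈ 11,001 coils per year

Squaring Q* = √(2DS/H) gives Q*² = 2DS/H.
From Q* = √(2DS/H): D = Q*²H / (2S) = 632.2² × 10.9 / (2 × 198) = 11001.206.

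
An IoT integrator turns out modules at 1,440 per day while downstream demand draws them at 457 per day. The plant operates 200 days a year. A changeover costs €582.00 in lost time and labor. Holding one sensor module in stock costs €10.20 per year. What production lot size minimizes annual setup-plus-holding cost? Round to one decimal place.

Q* ≈ 3,908.9 modules

Annual demand D = 457 × 200 = 91,400.
Production build-up factor (1 − d/p) = 1 − 457/1,440 = 0.6826.
Q* = √(2DS / (H(1 − d/p))) = √(2 × 91,400 × 582 / (10.2 × 0.6826)).
= √(106,389,600 / 6.9629) ≈ 3908.895.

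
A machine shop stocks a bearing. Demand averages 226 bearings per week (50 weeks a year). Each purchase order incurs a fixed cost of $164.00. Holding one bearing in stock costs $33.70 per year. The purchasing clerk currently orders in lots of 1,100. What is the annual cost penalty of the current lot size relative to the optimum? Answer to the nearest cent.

Annual demand D = 226 × 50 = 11,300.
EOQ = √(2DS/H) = √(2 × 11,300 × 164 / 33.7) ≈ 331.64.
Cost at Q* = (D/Q*)S + (Q*/2)H = √(2DSH) ≈ $11,176.12.
Cost at Q = 1,100: (11,300/1,100)×164 + (1,100/2)×33.7 = $1,684.73 + $18,535.00 = $20,219.73.
Excess = $20,219.73 − $11,176.12 = $9,043.61.

Extra cost ≈ $9,043.61 per year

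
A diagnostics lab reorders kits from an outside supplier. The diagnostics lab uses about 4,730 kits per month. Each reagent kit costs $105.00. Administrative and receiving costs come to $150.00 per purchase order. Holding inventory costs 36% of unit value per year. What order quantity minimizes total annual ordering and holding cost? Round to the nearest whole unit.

Q* ≈ 671 kits

Annual demand D = 4,730 × 12 = 56,760.
Holding cost H = 0.36 × $105.00 = $37.8000 per unit per year.
EOQ = √(2DS / H) = √(2 × 56,760 × 150 / 37.8).
= √(17,028,000 / 37.8) = √450,476.1905 ≈ 671.175.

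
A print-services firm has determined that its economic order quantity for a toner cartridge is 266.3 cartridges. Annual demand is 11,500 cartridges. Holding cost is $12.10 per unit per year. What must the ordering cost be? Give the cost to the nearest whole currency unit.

The basic EOQ model gives Q* = √(2DS/H); rearrange for the unknown.
From Q* = √(2DS/H): S = Q*²H / (2D) = 266.3² × 12.1 / (2 × 11,500) = 37.3078.

S ≈ $37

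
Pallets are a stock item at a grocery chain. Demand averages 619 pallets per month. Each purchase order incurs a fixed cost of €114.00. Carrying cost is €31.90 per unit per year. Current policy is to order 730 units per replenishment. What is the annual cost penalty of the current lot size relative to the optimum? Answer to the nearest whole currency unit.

Annual demand D = 619 × 12 = 7,428.
EOQ = √(2DS/H) = √(2 × 7,428 × 114 / 31.9) ≈ 230.41.
Cost at Q* = (D/Q*)S + (Q*/2)H = √(2DSH) ≈ €7,350.19.
Cost at Q = 730: (7,428/730)×114 + (730/2)×31.9 = €1,159.99 + €11,643.50 = €12,803.49.
Excess = €12,803.49 − €7,350.19 = €5,453.30.

Extra cost ≈ €5,453 per year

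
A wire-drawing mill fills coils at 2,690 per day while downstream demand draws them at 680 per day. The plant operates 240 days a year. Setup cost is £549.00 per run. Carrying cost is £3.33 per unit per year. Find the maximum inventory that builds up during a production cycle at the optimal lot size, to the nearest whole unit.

I_max ≈ 6,341 coils

Annual demand D = 680 × 240 = 163,200.
Production build-up factor (1 − d/p) = 1 − 680/2,690 = 0.7472.
Q* = √(2DS / (H(1 − d/p))) = √(2 × 163,200 × 549 / (3.33 × 0.7472)).
= √(179,193,600 / 2.4882) ≈ 8486.278.
Maximum inventory = Q*(1 − d/p) = 8486.278 × 0.7472 ≈ 6341.048.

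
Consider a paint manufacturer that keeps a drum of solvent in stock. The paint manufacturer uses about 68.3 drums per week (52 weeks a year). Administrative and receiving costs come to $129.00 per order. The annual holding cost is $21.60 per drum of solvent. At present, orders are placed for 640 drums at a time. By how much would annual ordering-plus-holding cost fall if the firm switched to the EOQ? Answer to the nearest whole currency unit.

Extra cost ≈ $3,179 per year

Annual demand D = 68.3 × 52 = 3,551.6.
EOQ = √(2DS/H) = √(2 × 3,551.6 × 129 / 21.6) ≈ 205.97.
Cost at Q* = (D/Q*)S + (Q*/2)H = √(2DSH) ≈ $4,448.86.
Cost at Q = 640: (3,551.6/640)×129 + (640/2)×21.6 = $715.87 + $6,912.00 = $7,627.87.
Excess = $7,627.87 − $4,448.86 = $3,179.01.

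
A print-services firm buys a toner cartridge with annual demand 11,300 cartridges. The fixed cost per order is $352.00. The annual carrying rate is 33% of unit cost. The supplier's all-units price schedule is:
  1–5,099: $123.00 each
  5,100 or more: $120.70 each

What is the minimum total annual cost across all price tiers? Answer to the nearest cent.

Holding cost per unit per year at price C is H = 0.33·C.
For each price level, check whether its EOQ is feasible; otherwise the best quantity at that price is the breakpoint.
EOQ at $123.00 = 442.7 (feasible in tier 1): TC = 11,300×$123.00 + (11,300/442.7)×352 + (442.7/2)×0.33×$123.00 = $1,407,869.46.
EOQ at $120.70 = 446.9 < 5100, so use break Q=5100: TC = 11,300×$120.70 + (11,300/5100.0)×352 + (5100.0/2)×0.33×$120.70 = $1,466,258.97.
Lowest total cost among the candidates is at Q = 442.7.

TC* ≈ $1,407,869.46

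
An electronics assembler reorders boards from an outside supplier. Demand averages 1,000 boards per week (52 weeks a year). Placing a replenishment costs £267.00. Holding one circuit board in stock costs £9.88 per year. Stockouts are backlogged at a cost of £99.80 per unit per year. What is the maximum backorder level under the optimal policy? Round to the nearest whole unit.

Annual demand D = 1,000 × 52 = 52,000.
With planned backorders, Q* = √(2DS/H) · √((H+B)/B).
√(2DS/H) = √(2 × 52,000 × 267 / 9.88) = 1676.462.
√((H+B)/B) = √((9.88+99.8)/99.8) = 1.0483.
Q* ≈ 1757.488.
S* = Q* · H/(H+B) = 1757.488 × 9.88/109.68 ≈ 158.315.

S* ≈ 158 boards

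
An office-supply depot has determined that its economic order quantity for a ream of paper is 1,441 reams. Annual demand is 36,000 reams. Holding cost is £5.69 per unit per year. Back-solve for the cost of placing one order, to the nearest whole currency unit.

Squaring Q* = √(2DS/H) gives Q*² = 2DS/H.
From Q* = √(2DS/H): S = Q*²H / (2D) = 1,441² × 5.69 / (2 × 36,000) = 164.0997.

S ≈ £164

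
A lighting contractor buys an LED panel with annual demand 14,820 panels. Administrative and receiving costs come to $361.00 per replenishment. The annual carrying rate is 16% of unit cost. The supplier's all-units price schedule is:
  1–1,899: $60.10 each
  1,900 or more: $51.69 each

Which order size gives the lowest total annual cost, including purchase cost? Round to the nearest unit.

Holding cost per unit per year at price C is H = 0.16·C.
For each price level, check whether its EOQ is feasible; otherwise the best quantity at that price is the breakpoint.
EOQ at $60.10 = 1054.9 (feasible in tier 1): TC = 14,820×$60.10 + (14,820/1054.9)×361 + (1054.9/2)×0.16×$60.10 = $900,825.55.
EOQ at $51.69 = 1137.4 < 1900, so use break Q=1900: TC = 14,820×$51.69 + (14,820/1900.0)×361 + (1900.0/2)×0.16×$51.69 = $776,718.48.
Lowest total cost is $776,718.48 at Q = 1900.0.

Q* ≈ 1,900 panels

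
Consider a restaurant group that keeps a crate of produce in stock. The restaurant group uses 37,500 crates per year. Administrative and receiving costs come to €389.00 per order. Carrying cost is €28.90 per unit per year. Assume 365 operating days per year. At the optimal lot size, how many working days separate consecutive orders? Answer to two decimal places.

Q* = √(2DS/H) = √(2 × 37,500 × 389 / 28.9) ≈ 1004.75.
Cycle time = Q*/D × 365 = 1004.75 / 37,500 × 365 ≈ 9.780 days.

T ≈ 9.78 days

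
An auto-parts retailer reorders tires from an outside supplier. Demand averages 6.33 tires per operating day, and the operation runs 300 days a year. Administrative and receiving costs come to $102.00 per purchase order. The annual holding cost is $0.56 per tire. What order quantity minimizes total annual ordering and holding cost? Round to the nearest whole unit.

Q* ≈ 832 tires

Annual demand D = 6.33 × 300 = 1,899.
EOQ = √(2DS / H) = √(2 × 1,899 × 102 / 0.56).
= √(387,396 / 0.56) = √691,778.5714 ≈ 831.732.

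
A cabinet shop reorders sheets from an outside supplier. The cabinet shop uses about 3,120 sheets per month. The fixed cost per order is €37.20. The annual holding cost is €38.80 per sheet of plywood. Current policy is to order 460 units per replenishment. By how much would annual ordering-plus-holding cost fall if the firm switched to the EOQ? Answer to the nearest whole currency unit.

Extra cost ≈ €1,556 per year

Annual demand D = 3,120 × 12 = 37,440.
EOQ = √(2DS/H) = √(2 × 37,440 × 37.2 / 38.8) ≈ 267.94.
Cost at Q* = (D/Q*)S + (Q*/2)H = √(2DSH) ≈ €10,396.10.
Cost at Q = 460: (37,440/460)×37.2 + (460/2)×38.8 = €3,027.76 + €8,924.00 = €11,951.76.
Excess = €11,951.76 − €10,396.10 = €1,555.66.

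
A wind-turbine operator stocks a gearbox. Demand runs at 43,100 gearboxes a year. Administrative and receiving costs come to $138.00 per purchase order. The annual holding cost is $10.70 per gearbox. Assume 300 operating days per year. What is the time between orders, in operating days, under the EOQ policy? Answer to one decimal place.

T ≈ 7.3 days

The optimal lot size = √(2DS/H) = √(2 × 43,100 × 138 / 10.7) ≈ 1054.39.
Cycle time = Q*/D × 300 = 1054.39 / 43,100 × 300 ≈ 7.339 days.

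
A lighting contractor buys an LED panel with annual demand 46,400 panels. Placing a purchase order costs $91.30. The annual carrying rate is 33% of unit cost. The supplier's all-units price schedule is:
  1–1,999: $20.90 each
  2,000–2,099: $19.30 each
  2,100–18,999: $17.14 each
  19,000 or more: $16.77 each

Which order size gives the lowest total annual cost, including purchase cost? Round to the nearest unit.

Holding cost per unit per year at price C is H = 0.33·C.
For each price level, check whether its EOQ is feasible; otherwise the best quantity at that price is the breakpoint.
EOQ at $20.90 = 1108.4 (feasible in tier 1): TC = 46,400×$20.90 + (46,400/1108.4)×91.3 + (1108.4/2)×0.33×$20.90 = $977,404.33.
EOQ at $19.30 = 1153.4 < 2000, so use break Q=2000: TC = 46,400×$19.30 + (46,400/2000.0)×91.3 + (2000.0/2)×0.33×$19.30 = $904,007.16.
EOQ at $17.14 = 1223.9 < 2100, so use break Q=2100: TC = 46,400×$17.14 + (46,400/2100.0)×91.3 + (2100.0/2)×0.33×$17.14 = $803,252.31.
EOQ at $16.77 = 1237.3 < 19000, so use break Q=19000: TC = 46,400×$16.77 + (46,400/19000.0)×91.3 + (19000.0/2)×0.33×$16.77 = $830,924.91.
Lowest total cost is $803,252.31 at Q = 2100.0.

Q* ≈ 2,100 panels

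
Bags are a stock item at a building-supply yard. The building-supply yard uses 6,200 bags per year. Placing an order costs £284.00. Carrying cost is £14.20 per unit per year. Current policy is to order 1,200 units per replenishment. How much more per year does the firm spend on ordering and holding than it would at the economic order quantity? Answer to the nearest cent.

EOQ = √(2DS/H) = √(2 × 6,200 × 284 / 14.2) ≈ 498.00.
Cost at Q* = (D/Q*)S + (Q*/2)H = √(2DSH) ≈ £7,071.54.
Cost at Q = 1,200: (6,200/1,200)×284 + (1,200/2)×14.2 = £1,467.33 + £8,520.00 = £9,987.33.
Excess = £9,987.33 − £7,071.54 = £2,915.79.

Extra cost ≈ £2,915.79 per year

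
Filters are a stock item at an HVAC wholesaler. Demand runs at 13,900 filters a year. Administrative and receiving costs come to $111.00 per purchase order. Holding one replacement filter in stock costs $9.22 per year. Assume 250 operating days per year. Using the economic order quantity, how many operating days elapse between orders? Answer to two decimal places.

T ≈ 10.41 days

Q* = √(2DS/H) = √(2 × 13,900 × 111 / 9.22) ≈ 578.52.
Cycle time = Q*/D × 250 = 578.52 / 13,900 × 250 ≈ 10.405 days.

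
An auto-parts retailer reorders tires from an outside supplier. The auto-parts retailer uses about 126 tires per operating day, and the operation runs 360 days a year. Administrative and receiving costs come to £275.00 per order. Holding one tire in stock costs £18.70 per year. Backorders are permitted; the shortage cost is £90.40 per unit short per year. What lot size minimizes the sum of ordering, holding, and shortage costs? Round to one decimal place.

Annual demand D = 126 × 360 = 45,360.
With planned backorders, Q* = √(2DS/H) · √((H+B)/B).
√(2DS/H) = √(2 × 45,360 × 275 / 18.7) = 1155.040.
√((H+B)/B) = √((18.7+90.4)/90.4) = 1.0986.
Q* ≈ 1268.894.

Q* ≈ 1,268.9 tires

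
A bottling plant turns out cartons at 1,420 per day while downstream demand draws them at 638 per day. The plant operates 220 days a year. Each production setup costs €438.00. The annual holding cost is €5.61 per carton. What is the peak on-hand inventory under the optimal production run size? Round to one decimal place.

I_max ≈ 3,474.2 cartons

Annual demand D = 638 × 220 = 140,360.
Production build-up factor (1 − d/p) = 1 − 638/1,420 = 0.5507.
Q* = √(2DS / (H(1 − d/p))) = √(2 × 140,360 × 438 / (5.61 × 0.5507)).
= √(122,955,360 / 3.0895) ≈ 6308.602.
Maximum inventory = Q*(1 − d/p) = 6308.602 × 0.5507 ≈ 3474.174.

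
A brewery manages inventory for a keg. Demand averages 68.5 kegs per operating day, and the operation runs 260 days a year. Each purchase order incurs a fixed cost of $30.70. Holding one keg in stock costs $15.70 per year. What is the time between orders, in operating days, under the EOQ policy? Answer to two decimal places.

Annual demand D = 68.5 × 260 = 17,810.
Q* = √(2DS/H) = √(2 × 17,810 × 30.7 / 15.7) ≈ 263.92.
Cycle time = Q*/D × 260 = 263.92 / 17,810 × 260 ≈ 3.853 days.

T ≈ 3.85 days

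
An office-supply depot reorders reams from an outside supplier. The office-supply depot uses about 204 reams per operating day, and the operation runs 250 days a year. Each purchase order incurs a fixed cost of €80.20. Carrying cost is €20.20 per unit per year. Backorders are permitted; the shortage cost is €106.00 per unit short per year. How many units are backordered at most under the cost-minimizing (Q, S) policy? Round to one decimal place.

S* ≈ 111.1 reams

Annual demand D = 204 × 250 = 51,000.
With planned backorders, Q* = √(2DS/H) · √((H+B)/B).
√(2DS/H) = √(2 × 51,000 × 80.2 / 20.2) = 636.373.
√((H+B)/B) = √((20.2+106)/106) = 1.0911.
Q* ≈ 694.366.
S* = Q* · H/(H+B) = 694.366 × 20.2/126.2 ≈ 111.143.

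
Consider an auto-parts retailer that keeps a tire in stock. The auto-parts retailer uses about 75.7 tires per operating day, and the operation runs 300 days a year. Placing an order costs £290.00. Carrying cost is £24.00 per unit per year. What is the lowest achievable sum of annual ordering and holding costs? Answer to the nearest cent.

TC* ≈ £17,779.85

Annual demand D = 75.7 × 300 = 22,710.
EOQ = √(2DS/H) = √(2 × 22,710 × 290 / 24) ≈ 740.83.
At Q*, ordering cost (D/Q*)S equals holding cost (Q*/2)H, each = √(DSH/2).
Minimum total = √(2DSH) = √(2 × 22,710 × 290 × 24) ≈ 17779.854.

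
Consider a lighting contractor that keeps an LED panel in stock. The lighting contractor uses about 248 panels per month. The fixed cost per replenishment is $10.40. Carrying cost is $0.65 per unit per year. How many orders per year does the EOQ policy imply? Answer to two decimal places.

Annual demand D = 248 × 12 = 2,976.
EOQ = √(2DS/H) = √(2 × 2,976 × 10.4 / 0.65) ≈ 308.60.
Orders per year = D / Q* = 2,976 / 308.60 ≈ 9.644.

N ≈ 9.64 orders per year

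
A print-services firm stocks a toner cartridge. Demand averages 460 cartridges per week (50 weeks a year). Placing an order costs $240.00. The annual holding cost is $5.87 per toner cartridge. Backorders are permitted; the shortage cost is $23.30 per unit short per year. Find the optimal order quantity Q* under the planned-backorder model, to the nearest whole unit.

Annual demand D = 460 × 50 = 23,000.
With planned backorders, Q* = √(2DS/H) · √((H+B)/B).
√(2DS/H) = √(2 × 23,000 × 240 / 5.87) = 1371.404.
√((H+B)/B) = √((5.87+23.3)/23.3) = 1.1189.
Q* ≈ 1534.461.

Q* ≈ 1,534 cartridges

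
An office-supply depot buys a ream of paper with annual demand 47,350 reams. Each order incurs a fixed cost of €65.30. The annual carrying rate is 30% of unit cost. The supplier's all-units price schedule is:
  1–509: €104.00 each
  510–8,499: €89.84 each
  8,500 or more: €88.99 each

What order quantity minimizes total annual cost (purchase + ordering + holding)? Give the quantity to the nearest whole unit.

Holding cost per unit per year at price C is H = 0.30·C.
Evaluate total cost at each tier's feasible EOQ or, if the EOQ is below the tier, at the tier's minimum quantity.
EOQ at €104.00 = 445.2 (feasible in tier 1): TC = 47,350×€104.00 + (47,350/445.2)×65.3 + (445.2/2)×0.30×€104.00 = €4,938,290.21.
EOQ at €89.84 = 479.0 < 510, so use break Q=510: TC = 47,350×€89.84 + (47,350/510.0)×65.3 + (510.0/2)×0.30×€89.84 = €4,266,859.42.
EOQ at €88.99 = 481.3 < 8500, so use break Q=8500: TC = 47,350×€88.99 + (47,350/8500.0)×65.3 + (8500.0/2)×0.30×€88.99 = €4,327,502.51.
Lowest total cost is €4,266,859.42 at Q = 510.0.

Q* ≈ 510 reams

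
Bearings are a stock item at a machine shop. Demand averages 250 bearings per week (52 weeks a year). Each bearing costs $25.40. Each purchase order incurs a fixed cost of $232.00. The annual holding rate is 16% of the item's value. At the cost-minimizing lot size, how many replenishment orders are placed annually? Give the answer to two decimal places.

Annual demand D = 250 × 52 = 13,000.
Holding cost H = 0.16 × $25.40 = $4.0640 per unit per year.
Q* = √(2DS/H) = √(2 × 13,000 × 232 / 4.064) ≈ 1218.30.
Orders per year = D / Q* = 13,000 / 1218.30 ≈ 10.671.

N ≈ 10.67 orders per year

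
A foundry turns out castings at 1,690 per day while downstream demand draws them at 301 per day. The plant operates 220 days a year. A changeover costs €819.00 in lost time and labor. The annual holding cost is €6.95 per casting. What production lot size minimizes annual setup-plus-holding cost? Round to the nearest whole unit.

Q* ≈ 4,358 castings

Annual demand D = 301 × 220 = 66,220.
Production build-up factor (1 − d/p) = 1 − 301/1,690 = 0.8219.
Q* = √(2DS / (H(1 − d/p))) = √(2 × 66,220 × 819 / (6.95 × 0.8219)).
= √(108,468,360 / 5.7122) ≈ 4357.640.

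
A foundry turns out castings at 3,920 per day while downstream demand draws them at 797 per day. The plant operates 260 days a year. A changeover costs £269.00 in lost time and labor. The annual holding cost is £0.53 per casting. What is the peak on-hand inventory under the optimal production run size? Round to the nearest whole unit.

Annual demand D = 797 × 260 = 207,220.
Production build-up factor (1 − d/p) = 1 − 797/3,920 = 0.7967.
Q* = √(2DS / (H(1 − d/p))) = √(2 × 207,220 × 269 / (0.53 × 0.7967)).
= √(111,484,360 / 0.4222) ≈ 16248.979.
Maximum inventory = Q*(1 − d/p) = 16248.979 × 0.7967 ≈ 12945.296.

I_max ≈ 12,945 castings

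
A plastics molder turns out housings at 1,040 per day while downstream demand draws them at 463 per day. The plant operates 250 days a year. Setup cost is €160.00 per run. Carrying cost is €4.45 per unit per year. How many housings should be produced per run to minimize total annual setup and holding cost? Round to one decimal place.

Annual demand D = 463 × 250 = 115,750.
Production build-up factor (1 − d/p) = 1 − 463/1,040 = 0.5548.
Q* = √(2DS / (H(1 − d/p))) = √(2 × 115,750 × 160 / (4.45 × 0.5548)).
= √(37,040,000 / 2.4689) ≈ 3873.328.

Q* ≈ 3,873.3 housings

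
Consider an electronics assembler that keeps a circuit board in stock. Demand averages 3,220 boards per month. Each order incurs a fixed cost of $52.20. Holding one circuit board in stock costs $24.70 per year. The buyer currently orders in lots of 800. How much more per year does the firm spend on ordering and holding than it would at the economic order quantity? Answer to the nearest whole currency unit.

Extra cost ≈ $2,419 per year

Annual demand D = 3,220 × 12 = 38,640.
EOQ = √(2DS/H) = √(2 × 38,640 × 52.2 / 24.7) ≈ 404.13.
Cost at Q* = (D/Q*)S + (Q*/2)H = √(2DSH) ≈ $9,981.99.
Cost at Q = 800: (38,640/800)×52.2 + (800/2)×24.7 = $2,521.26 + $9,880.00 = $12,401.26.
Excess = $12,401.26 − $9,981.99 = $2,419.27.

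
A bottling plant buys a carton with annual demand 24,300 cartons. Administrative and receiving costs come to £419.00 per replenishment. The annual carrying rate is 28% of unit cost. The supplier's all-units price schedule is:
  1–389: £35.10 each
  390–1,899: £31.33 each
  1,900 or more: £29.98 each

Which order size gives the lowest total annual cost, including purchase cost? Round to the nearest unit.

Holding cost per unit per year at price C is H = 0.28·C.
Candidates are each tier's EOQ (if it falls in that tier) and each price-break quantity.
Tier 1 (£35.10): EOQ = 1439.4 exceeds tier's upper bound 389, so this tier is dominated.
EOQ at £31.33 = 1523.6 (feasible in tier 2): TC = 24,300×£31.33 + (24,300/1523.6)×419 + (1523.6/2)×0.28×£31.33 = £774,684.47.
EOQ at £29.98 = 1557.5 < 1900, so use break Q=1900: TC = 24,300×£29.98 + (24,300/1900.0)×419 + (1900.0/2)×0.28×£29.98 = £741,847.47.
Lowest total cost is £741,847.47 at Q = 1900.0.

Q* ≈ 1,900 cartons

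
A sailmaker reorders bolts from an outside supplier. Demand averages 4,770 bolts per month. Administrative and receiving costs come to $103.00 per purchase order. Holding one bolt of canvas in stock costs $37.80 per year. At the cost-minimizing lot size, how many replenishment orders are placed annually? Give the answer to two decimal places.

N ≈ 102.49 orders per year

Annual demand D = 4,770 × 12 = 57,240.
EOQ = √(2DS/H) = √(2 × 57,240 × 103 / 37.8) ≈ 558.52.
Orders per year = D / Q* = 57,240 / 558.52 ≈ 102.485.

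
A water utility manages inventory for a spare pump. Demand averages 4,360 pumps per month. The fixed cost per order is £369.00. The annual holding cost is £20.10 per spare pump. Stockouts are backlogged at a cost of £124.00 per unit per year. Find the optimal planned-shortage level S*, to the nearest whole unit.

Annual demand D = 4,360 × 12 = 52,320.
With planned backorders, Q* = √(2DS/H) · √((H+B)/B).
√(2DS/H) = √(2 × 52,320 × 369 / 20.1) = 1386.003.
√((H+B)/B) = √((20.1+124)/124) = 1.0780.
Q* ≈ 1494.119.
S* = Q* · H/(H+B) = 1494.119 × 20.1/144.1 ≈ 208.409.

S* ≈ 208 pumps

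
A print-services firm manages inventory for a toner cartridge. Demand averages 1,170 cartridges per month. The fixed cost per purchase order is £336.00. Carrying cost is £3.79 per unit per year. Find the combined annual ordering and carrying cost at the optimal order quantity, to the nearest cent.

Annual demand D = 1,170 × 12 = 14,040.
EOQ = √(2DS/H) = √(2 × 14,040 × 336 / 3.79) ≈ 1577.79.
At the optimum the two cost components are equal, so total cost = 2·(Q*/2)H = Q*·H.
Minimum total = √(2DSH) = √(2 × 14,040 × 336 × 3.79) ≈ 5979.816.

TC* ≈ £5,979.82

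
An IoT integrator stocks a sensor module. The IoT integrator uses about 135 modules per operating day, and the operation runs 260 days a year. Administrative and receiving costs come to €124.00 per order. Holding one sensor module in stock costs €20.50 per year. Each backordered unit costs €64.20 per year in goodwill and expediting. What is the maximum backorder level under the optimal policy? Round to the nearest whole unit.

Annual demand D = 135 × 260 = 35,100.
With planned backorders, Q* = √(2DS/H) · √((H+B)/B).
√(2DS/H) = √(2 × 35,100 × 124 / 20.5) = 651.632.
√((H+B)/B) = √((20.5+64.2)/64.2) = 1.1486.
Q* ≈ 748.474.
S* = Q* · H/(H+B) = 748.474 × 20.5/84.7 ≈ 181.154.

S* ≈ 181 modules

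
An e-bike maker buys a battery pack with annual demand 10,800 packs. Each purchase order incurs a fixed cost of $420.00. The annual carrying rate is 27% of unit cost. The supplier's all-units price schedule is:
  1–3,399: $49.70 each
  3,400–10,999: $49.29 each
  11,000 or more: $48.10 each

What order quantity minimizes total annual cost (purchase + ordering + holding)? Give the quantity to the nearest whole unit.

Q* ≈ 822 packs

Holding cost per unit per year at price C is H = 0.27·C.
Candidates are each tier's EOQ (if it falls in that tier) and each price-break quantity.
EOQ at $49.70 = 822.2 (feasible in tier 1): TC = 10,800×$49.70 + (10,800/822.2)×420 + (822.2/2)×0.27×$49.70 = $547,793.46.
EOQ at $49.29 = 825.6 < 3400, so use break Q=3400: TC = 10,800×$49.29 + (10,800/3400.0)×420 + (3400.0/2)×0.27×$49.29 = $556,290.23.
EOQ at $48.10 = 835.8 < 11000, so use break Q=11000: TC = 10,800×$48.10 + (10,800/11000.0)×420 + (11000.0/2)×0.27×$48.10 = $591,320.86.
Lowest total cost is $547,793.46 at Q = 822.2.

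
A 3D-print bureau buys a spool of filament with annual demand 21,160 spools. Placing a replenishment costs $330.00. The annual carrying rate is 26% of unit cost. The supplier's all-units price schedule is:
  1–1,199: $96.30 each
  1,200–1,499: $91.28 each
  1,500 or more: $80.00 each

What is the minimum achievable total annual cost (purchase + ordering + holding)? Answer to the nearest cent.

TC* ≈ $1,713,055.20

Holding cost per unit per year at price C is H = 0.26·C.
For each price level, check whether its EOQ is feasible; otherwise the best quantity at that price is the breakpoint.
EOQ at $96.30 = 746.8 (feasible in tier 1): TC = 21,160×$96.30 + (21,160/746.8)×330 + (746.8/2)×0.26×$96.30 = $2,056,407.48.
EOQ at $91.28 = 767.1 < 1200, so use break Q=1200: TC = 21,160×$91.28 + (21,160/1200.0)×330 + (1200.0/2)×0.26×$91.28 = $1,951,543.48.
EOQ at $80.00 = 819.4 < 1500, so use break Q=1500: TC = 21,160×$80.00 + (21,160/1500.0)×330 + (1500.0/2)×0.26×$80.00 = $1,713,055.20.
Lowest total cost among the candidates is at Q = 1500.0.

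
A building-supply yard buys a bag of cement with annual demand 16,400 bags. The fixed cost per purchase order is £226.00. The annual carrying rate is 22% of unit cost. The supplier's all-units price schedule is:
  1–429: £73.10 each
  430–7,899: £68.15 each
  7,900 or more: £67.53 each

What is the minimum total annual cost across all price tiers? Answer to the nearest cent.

TC* ≈ £1,128,202.30

Holding cost per unit per year at price C is H = 0.22·C.
Candidates are each tier's EOQ (if it falls in that tier) and each price-break quantity.
Tier 1 (£73.10): EOQ = 678.9 exceeds tier's upper bound 429, so this tier is dominated.
EOQ at £68.15 = 703.1 (feasible in tier 2): TC = 16,400×£68.15 + (16,400/703.1)×226 + (703.1/2)×0.22×£68.15 = £1,128,202.30.
EOQ at £67.53 = 706.4 < 7900, so use break Q=7900: TC = 16,400×£67.53 + (16,400/7900.0)×226 + (7900.0/2)×0.22×£67.53 = £1,166,644.73.
Lowest total cost among the candidates is at Q = 703.1.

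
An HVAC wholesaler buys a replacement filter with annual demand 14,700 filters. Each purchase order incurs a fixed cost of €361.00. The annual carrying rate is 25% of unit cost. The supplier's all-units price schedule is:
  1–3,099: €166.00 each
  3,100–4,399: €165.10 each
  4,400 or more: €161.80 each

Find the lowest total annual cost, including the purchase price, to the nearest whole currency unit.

Holding cost per unit per year at price C is H = 0.25·C.
For each price level, check whether its EOQ is feasible; otherwise the best quantity at that price is the breakpoint.
EOQ at €166.00 = 505.7 (feasible in tier 1): TC = 14,700×€166.00 + (14,700/505.7)×361 + (505.7/2)×0.25×€166.00 = €2,461,187.05.
EOQ at €165.10 = 507.1 < 3100, so use break Q=3100: TC = 14,700×€165.10 + (14,700/3100.0)×361 + (3100.0/2)×0.25×€165.10 = €2,492,658.09.
EOQ at €161.80 = 512.2 < 4400, so use break Q=4400: TC = 14,700×€161.80 + (14,700/4400.0)×361 + (4400.0/2)×0.25×€161.80 = €2,468,656.07.
Lowest total cost among the candidates is at Q = 505.7.

TC* ≈ €2,461,187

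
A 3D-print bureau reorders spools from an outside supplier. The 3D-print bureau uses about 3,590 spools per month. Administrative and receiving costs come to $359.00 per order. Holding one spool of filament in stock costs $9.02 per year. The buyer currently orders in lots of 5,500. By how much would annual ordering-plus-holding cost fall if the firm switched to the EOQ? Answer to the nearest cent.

Extra cost ≈ $10,913.61 per year

Annual demand D = 3,590 × 12 = 43,080.
EOQ = √(2DS/H) = √(2 × 43,080 × 359 / 9.02) ≈ 1851.81.
Cost at Q* = (D/Q*)S + (Q*/2)H = √(2DSH) ≈ $16,703.34.
Cost at Q = 5,500: (43,080/5,500)×359 + (5,500/2)×9.02 = $2,811.95 + $24,805.00 = $27,616.95.
Excess = $27,616.95 − $16,703.34 = $10,913.61.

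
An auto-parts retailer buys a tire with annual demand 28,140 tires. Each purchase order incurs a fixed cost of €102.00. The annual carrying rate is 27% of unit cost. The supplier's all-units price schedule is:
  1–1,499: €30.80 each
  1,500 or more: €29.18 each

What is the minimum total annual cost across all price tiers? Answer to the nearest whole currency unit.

TC* ≈ €828,948

Holding cost per unit per year at price C is H = 0.27·C.
For each price level, check whether its EOQ is feasible; otherwise the best quantity at that price is the breakpoint.
EOQ at €30.80 = 830.8 (feasible in tier 1): TC = 28,140×€30.80 + (28,140/830.8)×102 + (830.8/2)×0.27×€30.80 = €873,621.31.
EOQ at €29.18 = 853.6 < 1500, so use break Q=1500: TC = 28,140×€29.18 + (28,140/1500.0)×102 + (1500.0/2)×0.27×€29.18 = €828,947.67.
Lowest total cost among the candidates is at Q = 1500.0.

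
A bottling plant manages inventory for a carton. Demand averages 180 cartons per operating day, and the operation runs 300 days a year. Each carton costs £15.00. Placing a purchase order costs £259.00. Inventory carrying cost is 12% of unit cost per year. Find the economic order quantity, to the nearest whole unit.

Annual demand D = 180 × 300 = 54,000.
Holding cost H = 0.12 × £15.00 = £1.8000 per unit per year.
EOQ = √(2DS / H) = √(2 × 54,000 × 259 / 1.8).
= √(27,972,000 / 1.8) = √15,540,000 ≈ 3942.081.

Q* ≈ 3,942 cartons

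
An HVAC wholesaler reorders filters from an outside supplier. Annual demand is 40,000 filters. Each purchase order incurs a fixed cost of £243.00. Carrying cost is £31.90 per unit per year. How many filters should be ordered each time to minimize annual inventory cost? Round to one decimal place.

Q* ≈ 780.6 filters

EOQ = √(2DS / H) = √(2 × 40,000 × 243 / 31.9).
= √(19,440,000 / 31.9) = √609,404.3887 ≈ 780.644.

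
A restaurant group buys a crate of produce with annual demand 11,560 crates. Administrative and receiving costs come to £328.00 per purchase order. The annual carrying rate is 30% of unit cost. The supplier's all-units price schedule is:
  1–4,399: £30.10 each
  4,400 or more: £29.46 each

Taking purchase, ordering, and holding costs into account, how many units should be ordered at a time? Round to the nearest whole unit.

Holding cost per unit per year at price C is H = 0.30·C.
Candidates are each tier's EOQ (if it falls in that tier) and each price-break quantity.
EOQ at £30.10 = 916.4 (feasible in tier 1): TC = 11,560×£30.10 + (11,560/916.4)×328 + (916.4/2)×0.30×£30.10 = £356,231.13.
EOQ at £29.46 = 926.3 < 4400, so use break Q=4400: TC = 11,560×£29.46 + (11,560/4400.0)×328 + (4400.0/2)×0.30×£29.46 = £360,862.95.
Lowest total cost is £356,231.13 at Q = 916.4.

Q* ≈ 916 crates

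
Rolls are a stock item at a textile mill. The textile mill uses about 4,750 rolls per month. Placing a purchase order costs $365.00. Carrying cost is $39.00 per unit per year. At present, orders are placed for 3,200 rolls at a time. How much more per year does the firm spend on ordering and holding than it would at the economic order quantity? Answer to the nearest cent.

Annual demand D = 4,750 × 12 = 57,000.
EOQ = √(2DS/H) = √(2 × 57,000 × 365 / 39) ≈ 1032.92.
Cost at Q* = (D/Q*)S + (Q*/2)H = √(2DSH) ≈ $40,283.87.
Cost at Q = 3,200: (57,000/3,200)×365 + (3,200/2)×39 = $6,501.56 + $62,400.00 = $68,901.56.
Excess = $68,901.56 − $40,283.87 = $28,617.69.

Extra cost ≈ $28,617.69 per year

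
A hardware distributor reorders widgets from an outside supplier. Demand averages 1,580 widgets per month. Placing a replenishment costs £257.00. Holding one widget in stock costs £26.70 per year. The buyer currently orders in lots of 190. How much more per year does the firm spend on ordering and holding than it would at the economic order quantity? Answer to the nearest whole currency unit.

Extra cost ≈ £12,052 per year

Annual demand D = 1,580 × 12 = 18,960.
EOQ = √(2DS/H) = √(2 × 18,960 × 257 / 26.7) ≈ 604.15.
Cost at Q* = (D/Q*)S + (Q*/2)H = √(2DSH) ≈ £16,130.82.
Cost at Q = 190: (18,960/190)×257 + (190/2)×26.7 = £25,645.89 + £2,536.50 = £28,182.39.
Excess = £28,182.39 − £16,130.82 = £12,051.58.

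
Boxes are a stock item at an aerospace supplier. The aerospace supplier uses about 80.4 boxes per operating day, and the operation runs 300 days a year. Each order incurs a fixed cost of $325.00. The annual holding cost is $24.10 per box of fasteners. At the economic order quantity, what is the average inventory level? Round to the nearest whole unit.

Annual demand D = 80.4 × 300 = 24,120.
The optimal lot size = √(2DS/H) = √(2 × 24,120 × 325 / 24.1) ≈ 806.56.
Average inventory = Q*/2 ≈ 806.56 / 2 = 403.280.

Average inventory ≈ 403 boxes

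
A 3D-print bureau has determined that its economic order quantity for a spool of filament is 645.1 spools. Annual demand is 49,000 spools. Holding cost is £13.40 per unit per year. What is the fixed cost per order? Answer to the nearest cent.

Invert the EOQ relation Q*² = 2DS/H.
From Q* = √(2DS/H): S = Q*²H / (2D) = 645.1² × 13.4 / (2 × 49,000) = 56.9027.

S ≈ £56.90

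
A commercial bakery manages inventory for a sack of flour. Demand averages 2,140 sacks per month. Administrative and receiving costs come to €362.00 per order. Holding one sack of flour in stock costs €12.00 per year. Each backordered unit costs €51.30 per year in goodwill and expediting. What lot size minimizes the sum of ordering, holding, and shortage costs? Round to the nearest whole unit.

Q* ≈ 1,383 sacks

Annual demand D = 2,140 × 12 = 25,680.
With planned backorders, Q* = √(2DS/H) · √((H+B)/B).
√(2DS/H) = √(2 × 25,680 × 362 / 12) = 1244.733.
√((H+B)/B) = √((12+51.3)/51.3) = 1.1108.
Q* ≈ 1382.673.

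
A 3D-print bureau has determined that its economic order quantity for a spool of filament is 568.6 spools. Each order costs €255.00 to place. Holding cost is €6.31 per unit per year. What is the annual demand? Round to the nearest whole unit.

D ≈ 4,000 spools per year

The basic EOQ model gives Q* = √(2DS/H); rearrange for the unknown.
From Q* = √(2DS/H): D = Q*²H / (2S) = 568.6² × 6.31 / (2 × 255) = 4000.119.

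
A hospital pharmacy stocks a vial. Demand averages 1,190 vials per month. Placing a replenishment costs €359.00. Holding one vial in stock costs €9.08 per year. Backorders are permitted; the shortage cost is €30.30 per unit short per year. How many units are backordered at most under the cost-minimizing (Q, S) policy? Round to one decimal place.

S* ≈ 279.3 vials

Annual demand D = 1,190 × 12 = 14,280.
With planned backorders, Q* = √(2DS/H) · √((H+B)/B).
√(2DS/H) = √(2 × 14,280 × 359 / 9.08) = 1062.633.
√((H+B)/B) = √((9.08+30.3)/30.3) = 1.1400.
Q* ≈ 1211.435.
S* = Q* · H/(H+B) = 1211.435 × 9.08/39.38 ≈ 279.325.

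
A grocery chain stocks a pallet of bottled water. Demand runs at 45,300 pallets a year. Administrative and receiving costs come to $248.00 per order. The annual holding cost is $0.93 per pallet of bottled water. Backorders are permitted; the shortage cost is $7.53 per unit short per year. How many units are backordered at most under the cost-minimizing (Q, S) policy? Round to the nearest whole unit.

With planned backorders, Q* = √(2DS/H) · √((H+B)/B).
√(2DS/H) = √(2 × 45,300 × 248 / 0.93) = 4915.282.
√((H+B)/B) = √((0.93+7.53)/7.53) = 1.0600.
Q* ≈ 5209.981.
S* = Q* · H/(H+B) = 5209.981 × 0.93/8.46 ≈ 572.728.

S* ≈ 573 pallets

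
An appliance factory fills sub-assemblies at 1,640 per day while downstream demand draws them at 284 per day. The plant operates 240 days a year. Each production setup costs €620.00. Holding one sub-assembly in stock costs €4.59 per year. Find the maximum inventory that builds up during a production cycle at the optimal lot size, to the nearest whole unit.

I_max ≈ 3,902 sub-assemblies

Annual demand D = 284 × 240 = 68,160.
Production build-up factor (1 − d/p) = 1 − 284/1,640 = 0.8268.
Q* = √(2DS / (H(1 − d/p))) = √(2 × 68,160 × 620 / (4.59 × 0.8268)).
= √(84,518,400 / 3.7951) ≈ 4719.124.
Maximum inventory = Q*(1 − d/p) = 4719.124 × 0.8268 ≈ 3901.910.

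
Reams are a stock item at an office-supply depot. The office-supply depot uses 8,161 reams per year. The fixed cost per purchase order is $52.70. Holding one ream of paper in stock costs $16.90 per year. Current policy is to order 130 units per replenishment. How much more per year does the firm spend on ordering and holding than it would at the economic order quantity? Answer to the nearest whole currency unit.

EOQ = √(2DS/H) = √(2 × 8,161 × 52.7 / 16.9) ≈ 225.60.
Cost at Q* = (D/Q*)S + (Q*/2)H = √(2DSH) ≈ $3,812.72.
Cost at Q = 130: (8,161/130)×52.7 + (130/2)×16.9 = $3,308.34 + $1,098.50 = $4,406.84.
Excess = $4,406.84 − $3,812.72 = $594.12.

Extra cost ≈ $594 per year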